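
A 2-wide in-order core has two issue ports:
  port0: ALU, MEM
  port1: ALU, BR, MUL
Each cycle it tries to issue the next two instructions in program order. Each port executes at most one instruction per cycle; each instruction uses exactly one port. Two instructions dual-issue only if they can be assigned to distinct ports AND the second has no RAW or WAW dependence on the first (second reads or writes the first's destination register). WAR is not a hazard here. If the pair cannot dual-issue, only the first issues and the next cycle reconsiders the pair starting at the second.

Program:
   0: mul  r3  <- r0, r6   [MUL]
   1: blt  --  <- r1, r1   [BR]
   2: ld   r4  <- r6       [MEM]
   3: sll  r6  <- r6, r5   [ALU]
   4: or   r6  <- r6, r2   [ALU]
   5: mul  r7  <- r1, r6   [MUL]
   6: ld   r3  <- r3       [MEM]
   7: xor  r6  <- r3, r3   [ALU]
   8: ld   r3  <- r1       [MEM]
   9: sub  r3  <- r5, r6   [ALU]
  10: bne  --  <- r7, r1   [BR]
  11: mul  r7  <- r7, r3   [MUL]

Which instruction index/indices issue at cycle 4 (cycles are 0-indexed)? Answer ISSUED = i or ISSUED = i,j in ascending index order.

ISSUED = 5,6

t=0 i0:mul ; no-port MUL/BR
t=1 i1,i2:blt+ld ; dual
t=2 i3:sll ; RAW+WAW r6
t=3 i4:or ; RAW r6
t=4 i5,i6:mul+ld ; dual
t=5 i7,i8:xor+ld ; dual
t=6 i9,i10:sub+bne ; dual
t=7 i11:mul ; tail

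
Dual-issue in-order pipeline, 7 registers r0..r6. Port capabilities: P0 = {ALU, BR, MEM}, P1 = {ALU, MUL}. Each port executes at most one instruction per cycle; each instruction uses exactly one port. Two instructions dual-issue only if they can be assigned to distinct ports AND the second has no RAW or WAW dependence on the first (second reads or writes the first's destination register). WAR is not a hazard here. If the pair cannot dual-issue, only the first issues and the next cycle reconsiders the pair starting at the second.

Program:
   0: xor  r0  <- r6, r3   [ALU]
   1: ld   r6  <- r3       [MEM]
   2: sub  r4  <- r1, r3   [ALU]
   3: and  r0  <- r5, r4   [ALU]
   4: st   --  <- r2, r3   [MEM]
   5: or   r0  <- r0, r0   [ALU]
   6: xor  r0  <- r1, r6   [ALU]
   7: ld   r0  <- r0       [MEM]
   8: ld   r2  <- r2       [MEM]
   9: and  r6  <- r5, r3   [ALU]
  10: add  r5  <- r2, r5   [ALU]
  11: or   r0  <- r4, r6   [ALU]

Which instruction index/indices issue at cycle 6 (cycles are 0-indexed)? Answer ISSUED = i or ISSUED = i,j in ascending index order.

0. xor ld @i0+i1  | 2-wide
1. sub @i2  | RAW r4
2. and st @i3+i4  | 2-wide
3. or @i5  | WAW r0
4. xor @i6  | RAW+WAW r0
5. ld @i7  | no-port MEM/MEM
6. ld and @i8+i9  | 2-wide
7. add or @i10+i11  | 2-wide

ISSUED = 8,9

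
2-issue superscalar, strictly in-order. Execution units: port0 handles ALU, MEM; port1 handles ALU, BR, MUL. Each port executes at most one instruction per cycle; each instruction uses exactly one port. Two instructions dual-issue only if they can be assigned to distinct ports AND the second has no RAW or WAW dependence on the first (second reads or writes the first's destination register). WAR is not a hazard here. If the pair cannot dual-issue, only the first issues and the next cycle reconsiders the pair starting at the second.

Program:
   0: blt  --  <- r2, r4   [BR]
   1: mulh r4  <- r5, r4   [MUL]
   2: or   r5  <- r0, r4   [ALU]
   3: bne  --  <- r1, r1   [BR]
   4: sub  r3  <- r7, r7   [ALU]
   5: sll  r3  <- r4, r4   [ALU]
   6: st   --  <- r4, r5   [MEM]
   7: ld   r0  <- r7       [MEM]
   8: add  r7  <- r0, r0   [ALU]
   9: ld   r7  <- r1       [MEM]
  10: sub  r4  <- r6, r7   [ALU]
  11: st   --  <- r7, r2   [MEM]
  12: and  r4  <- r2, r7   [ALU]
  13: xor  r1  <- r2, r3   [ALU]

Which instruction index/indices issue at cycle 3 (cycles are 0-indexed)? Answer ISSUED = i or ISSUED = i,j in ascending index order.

ISSUED = 4

0. blt @i0  | no-port BR/MUL
1. mulh @i1  | RAW r4
2. or/bne @i2+i3  | dual
3. sub @i4  | WAW r3
4. sll/st @i5+i6  | dual
5. ld @i7  | RAW r0
6. add @i8  | WAW r7
7. ld @i9  | RAW r7
8. sub/st @i10+i11  | dual
9. and/xor @i12+i13  | dual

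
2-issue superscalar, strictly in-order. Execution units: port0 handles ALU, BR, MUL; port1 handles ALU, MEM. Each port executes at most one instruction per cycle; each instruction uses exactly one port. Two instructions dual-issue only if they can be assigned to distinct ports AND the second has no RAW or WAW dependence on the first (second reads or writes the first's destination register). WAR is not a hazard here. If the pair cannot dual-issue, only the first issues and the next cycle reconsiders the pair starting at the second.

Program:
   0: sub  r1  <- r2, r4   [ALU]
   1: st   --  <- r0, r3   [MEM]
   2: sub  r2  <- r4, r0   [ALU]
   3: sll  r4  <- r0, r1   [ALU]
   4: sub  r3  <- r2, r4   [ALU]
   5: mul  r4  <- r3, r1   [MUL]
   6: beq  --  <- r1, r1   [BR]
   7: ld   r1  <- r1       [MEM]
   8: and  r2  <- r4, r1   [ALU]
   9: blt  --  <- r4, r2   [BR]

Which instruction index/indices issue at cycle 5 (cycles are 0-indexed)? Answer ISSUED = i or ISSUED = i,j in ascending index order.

ISSUED = 8

c0: i0/i1 sub.ALU+st.MEM  pair
c1: i2/i3 sub.ALU+sll.ALU  pair
c2: i4 sub.ALU  RAW r3
c3: i5 mul.MUL  no-port MUL/BR
c4: i6/i7 beq.BR+ld.MEM  pair
c5: i8 and.ALU  RAW r2
c6: i9 blt.BR  tail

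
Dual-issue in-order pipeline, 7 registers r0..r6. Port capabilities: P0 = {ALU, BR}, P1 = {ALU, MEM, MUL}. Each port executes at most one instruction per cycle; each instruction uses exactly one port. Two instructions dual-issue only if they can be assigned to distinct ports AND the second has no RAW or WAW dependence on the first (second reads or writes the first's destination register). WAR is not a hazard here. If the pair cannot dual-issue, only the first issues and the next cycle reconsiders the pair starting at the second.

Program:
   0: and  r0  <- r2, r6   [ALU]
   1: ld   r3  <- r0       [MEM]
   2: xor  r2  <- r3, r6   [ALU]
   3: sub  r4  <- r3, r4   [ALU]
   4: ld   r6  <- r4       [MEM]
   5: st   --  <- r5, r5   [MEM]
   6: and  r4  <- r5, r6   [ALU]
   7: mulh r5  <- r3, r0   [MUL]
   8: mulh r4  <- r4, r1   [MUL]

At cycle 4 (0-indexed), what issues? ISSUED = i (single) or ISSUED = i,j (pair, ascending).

ISSUED = 5,6

c0: i0 and.ALU  RAW r0
c1: i1 ld.MEM  RAW r3
c2: i2+i3 xor.ALU+sub.ALU  dual
c3: i4 ld.MEM  no-port MEM/MEM
c4: i5+i6 st.MEM+and.ALU  dual
c5: i7 mulh.MUL  no-port MUL/MUL
c6: i8 mulh.MUL  tail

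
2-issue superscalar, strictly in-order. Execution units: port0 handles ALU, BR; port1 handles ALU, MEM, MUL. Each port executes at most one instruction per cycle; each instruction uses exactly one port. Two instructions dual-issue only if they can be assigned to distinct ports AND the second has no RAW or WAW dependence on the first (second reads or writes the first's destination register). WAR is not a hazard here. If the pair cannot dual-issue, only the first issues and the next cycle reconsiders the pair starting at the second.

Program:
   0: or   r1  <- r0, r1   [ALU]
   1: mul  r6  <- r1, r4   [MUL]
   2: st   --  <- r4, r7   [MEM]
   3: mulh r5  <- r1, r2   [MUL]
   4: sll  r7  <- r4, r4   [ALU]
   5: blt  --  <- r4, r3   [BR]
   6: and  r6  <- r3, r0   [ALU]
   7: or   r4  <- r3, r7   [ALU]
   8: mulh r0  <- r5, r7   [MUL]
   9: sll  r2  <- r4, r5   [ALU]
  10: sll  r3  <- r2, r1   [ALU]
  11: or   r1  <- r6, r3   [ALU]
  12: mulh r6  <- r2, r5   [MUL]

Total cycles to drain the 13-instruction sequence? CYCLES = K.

[0] i0  or.ALU  -- RAW r1
[1] i1  mul.MUL  -- no-port MUL/MEM
[2] i2  st.MEM  -- no-port MEM/MUL
[3] i3+i4  mulh.MUL sll.ALU  -- 2-wide
[4] i5+i6  blt.BR and.ALU  -- 2-wide
[5] i7+i8  or.ALU mulh.MUL  -- 2-wide
[6] i9  sll.ALU  -- RAW r2
[7] i10  sll.ALU  -- RAW r3
[8] i11+i12  or.ALU mulh.MUL  -- 2-wide

CYCLES = 9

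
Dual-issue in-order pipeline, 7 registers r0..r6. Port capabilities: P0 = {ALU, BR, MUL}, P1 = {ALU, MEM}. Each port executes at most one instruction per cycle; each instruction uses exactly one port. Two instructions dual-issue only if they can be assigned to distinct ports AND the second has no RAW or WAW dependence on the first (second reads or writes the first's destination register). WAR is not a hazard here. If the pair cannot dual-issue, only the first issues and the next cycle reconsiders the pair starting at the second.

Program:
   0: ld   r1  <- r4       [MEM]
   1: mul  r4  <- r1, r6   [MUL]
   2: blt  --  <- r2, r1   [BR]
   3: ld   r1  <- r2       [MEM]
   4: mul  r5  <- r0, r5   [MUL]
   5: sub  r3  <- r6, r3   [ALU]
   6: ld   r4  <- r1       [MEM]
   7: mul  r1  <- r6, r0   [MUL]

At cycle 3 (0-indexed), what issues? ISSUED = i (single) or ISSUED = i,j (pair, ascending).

[0] i0  ld  -- RAW r1
[1] i1  mul  -- no-port MUL/BR
[2] i2+i3  blt ld  -- dual
[3] i4+i5  mul sub  -- dual
[4] i6+i7  ld mul  -- dual

ISSUED = 4,5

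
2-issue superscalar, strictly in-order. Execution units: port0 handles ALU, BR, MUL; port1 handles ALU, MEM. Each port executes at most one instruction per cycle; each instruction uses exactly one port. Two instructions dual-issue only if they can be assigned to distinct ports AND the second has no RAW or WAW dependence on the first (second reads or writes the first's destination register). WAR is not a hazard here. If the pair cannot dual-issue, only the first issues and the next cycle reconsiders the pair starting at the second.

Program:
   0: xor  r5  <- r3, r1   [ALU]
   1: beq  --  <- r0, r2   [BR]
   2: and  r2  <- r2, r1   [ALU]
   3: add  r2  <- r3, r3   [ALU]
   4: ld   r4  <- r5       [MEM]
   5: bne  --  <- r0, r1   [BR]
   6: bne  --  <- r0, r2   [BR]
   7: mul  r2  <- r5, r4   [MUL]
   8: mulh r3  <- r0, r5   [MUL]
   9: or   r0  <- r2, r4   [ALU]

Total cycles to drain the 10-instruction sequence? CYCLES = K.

CYCLES = 7

c0: i0,i1 xor.ALU/beq.BR  2-wide
c1: i2 and.ALU  WAW r2
c2: i3,i4 add.ALU/ld.MEM  2-wide
c3: i5 bne.BR  no-port BR/BR
c4: i6 bne.BR  no-port BR/MUL
c5: i7 mul.MUL  no-port MUL/MUL
c6: i8,i9 mulh.MUL/or.ALU  2-wide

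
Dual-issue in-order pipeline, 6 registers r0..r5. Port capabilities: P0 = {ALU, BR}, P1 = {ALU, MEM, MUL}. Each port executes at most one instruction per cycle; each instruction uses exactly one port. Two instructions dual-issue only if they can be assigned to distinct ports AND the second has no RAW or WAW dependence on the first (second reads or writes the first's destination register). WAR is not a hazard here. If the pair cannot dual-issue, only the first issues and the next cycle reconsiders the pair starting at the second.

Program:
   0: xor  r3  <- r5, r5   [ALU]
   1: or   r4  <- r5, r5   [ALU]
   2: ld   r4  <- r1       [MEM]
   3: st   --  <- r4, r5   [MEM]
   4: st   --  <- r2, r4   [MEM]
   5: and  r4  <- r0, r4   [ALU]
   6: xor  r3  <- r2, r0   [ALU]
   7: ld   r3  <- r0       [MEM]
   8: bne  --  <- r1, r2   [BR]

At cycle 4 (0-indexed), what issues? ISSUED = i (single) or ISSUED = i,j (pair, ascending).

ISSUED = 6

#0 head=0: xor.ALU/or.ALU i0&i1 dual
#1 head=2: ld.MEM i2 no-port MEM/MEM
#2 head=3: st.MEM i3 no-port MEM/MEM
#3 head=4: st.MEM/and.ALU i4&i5 dual
#4 head=6: xor.ALU i6 WAW r3
#5 head=7: ld.MEM/bne.BR i7&i8 dual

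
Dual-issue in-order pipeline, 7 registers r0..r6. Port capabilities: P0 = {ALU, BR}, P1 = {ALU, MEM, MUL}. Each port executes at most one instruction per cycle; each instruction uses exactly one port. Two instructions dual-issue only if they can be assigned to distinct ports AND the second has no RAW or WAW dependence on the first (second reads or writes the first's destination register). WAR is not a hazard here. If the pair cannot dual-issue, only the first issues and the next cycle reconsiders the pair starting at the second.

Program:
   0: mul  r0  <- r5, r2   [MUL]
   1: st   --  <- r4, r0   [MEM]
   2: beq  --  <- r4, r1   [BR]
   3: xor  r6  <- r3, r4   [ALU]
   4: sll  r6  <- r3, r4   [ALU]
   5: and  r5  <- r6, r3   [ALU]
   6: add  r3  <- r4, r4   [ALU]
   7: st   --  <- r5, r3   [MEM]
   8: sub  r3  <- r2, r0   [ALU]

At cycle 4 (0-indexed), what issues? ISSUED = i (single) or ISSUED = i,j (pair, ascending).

ISSUED = 5,6

[0] i0  mul  -- no-port MUL/MEM
[1] i1&i2  st beq  -- pair
[2] i3  xor  -- WAW r6
[3] i4  sll  -- RAW r6
[4] i5&i6  and add  -- pair
[5] i7&i8  st sub  -- pair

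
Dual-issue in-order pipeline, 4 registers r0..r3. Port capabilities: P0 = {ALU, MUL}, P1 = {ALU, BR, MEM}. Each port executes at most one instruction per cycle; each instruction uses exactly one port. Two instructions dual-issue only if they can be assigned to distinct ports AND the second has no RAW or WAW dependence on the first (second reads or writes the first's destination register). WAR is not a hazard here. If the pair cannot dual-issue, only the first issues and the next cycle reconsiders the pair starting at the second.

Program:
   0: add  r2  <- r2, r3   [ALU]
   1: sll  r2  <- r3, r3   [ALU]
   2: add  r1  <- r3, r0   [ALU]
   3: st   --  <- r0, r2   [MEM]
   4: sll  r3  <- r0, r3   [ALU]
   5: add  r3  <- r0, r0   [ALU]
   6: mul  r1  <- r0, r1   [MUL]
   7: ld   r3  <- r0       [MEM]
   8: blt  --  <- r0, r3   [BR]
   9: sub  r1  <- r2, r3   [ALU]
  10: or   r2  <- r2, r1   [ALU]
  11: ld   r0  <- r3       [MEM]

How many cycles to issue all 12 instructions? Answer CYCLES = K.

CYCLES = 7

[0] i0  add  -- WAW r2
[1] i1&i2  sll;add  -- pair
[2] i3&i4  st;sll  -- pair
[3] i5&i6  add;mul  -- pair
[4] i7  ld  -- no-port MEM/BR
[5] i8&i9  blt;sub  -- pair
[6] i10&i11  or;ld  -- pair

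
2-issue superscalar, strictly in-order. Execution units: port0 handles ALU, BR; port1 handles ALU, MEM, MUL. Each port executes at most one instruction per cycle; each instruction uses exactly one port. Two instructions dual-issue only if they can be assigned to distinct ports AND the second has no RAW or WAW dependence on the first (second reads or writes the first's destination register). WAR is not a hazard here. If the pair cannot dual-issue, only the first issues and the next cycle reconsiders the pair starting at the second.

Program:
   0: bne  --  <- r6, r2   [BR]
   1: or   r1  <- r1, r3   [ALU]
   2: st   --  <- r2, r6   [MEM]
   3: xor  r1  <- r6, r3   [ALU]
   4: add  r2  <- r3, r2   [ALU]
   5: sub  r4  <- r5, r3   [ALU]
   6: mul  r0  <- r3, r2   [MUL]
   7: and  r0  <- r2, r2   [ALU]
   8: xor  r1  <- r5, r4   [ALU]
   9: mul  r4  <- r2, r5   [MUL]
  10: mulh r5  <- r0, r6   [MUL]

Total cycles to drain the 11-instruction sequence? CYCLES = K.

CYCLES = 7

c0: i0&i1 bne;or  2-wide
c1: i2&i3 st;xor  2-wide
c2: i4&i5 add;sub  2-wide
c3: i6 mul  WAW r0
c4: i7&i8 and;xor  2-wide
c5: i9 mul  no-port MUL/MUL
c6: i10 mulh  tail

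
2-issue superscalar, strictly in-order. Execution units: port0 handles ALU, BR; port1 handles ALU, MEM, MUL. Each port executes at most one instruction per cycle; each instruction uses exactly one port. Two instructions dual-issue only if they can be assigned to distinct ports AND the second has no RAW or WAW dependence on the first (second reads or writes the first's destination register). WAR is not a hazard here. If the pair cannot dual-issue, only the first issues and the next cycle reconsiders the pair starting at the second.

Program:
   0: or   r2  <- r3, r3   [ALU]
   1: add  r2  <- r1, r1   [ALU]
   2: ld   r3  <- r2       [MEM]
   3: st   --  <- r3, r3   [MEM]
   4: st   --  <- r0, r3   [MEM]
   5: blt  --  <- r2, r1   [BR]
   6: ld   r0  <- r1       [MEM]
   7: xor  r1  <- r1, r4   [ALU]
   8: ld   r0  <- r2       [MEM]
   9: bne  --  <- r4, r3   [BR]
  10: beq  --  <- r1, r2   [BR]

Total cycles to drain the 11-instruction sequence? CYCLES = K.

  cy0 -> i0 (or.ALU) WAW r2
  cy1 -> i1 (add.ALU) RAW r2
  cy2 -> i2 (ld.MEM) no-port MEM/MEM
  cy3 -> i3 (st.MEM) no-port MEM/MEM
  cy4 -> i4+i5 (st.MEM/blt.BR) pair
  cy5 -> i6+i7 (ld.MEM/xor.ALU) pair
  cy6 -> i8+i9 (ld.MEM/bne.BR) pair
  cy7 -> i10 (beq.BR) tail

CYCLES = 8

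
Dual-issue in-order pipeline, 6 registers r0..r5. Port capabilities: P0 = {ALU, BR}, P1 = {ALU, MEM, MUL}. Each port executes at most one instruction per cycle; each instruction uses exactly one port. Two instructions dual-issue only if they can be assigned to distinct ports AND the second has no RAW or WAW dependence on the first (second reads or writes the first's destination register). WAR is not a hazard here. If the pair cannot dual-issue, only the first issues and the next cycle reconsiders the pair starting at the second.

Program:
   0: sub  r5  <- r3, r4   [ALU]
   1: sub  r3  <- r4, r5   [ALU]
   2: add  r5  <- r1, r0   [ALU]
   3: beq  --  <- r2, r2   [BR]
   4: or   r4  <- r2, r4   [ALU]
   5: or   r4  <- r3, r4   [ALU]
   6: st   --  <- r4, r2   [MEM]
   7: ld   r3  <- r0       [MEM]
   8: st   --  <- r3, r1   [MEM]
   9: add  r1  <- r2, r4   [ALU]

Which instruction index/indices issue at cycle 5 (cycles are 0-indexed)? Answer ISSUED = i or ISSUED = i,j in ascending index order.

ISSUED = 7

[0] i0  sub  -- RAW r5
[1] i1,i2  sub add  -- pair
[2] i3,i4  beq or  -- pair
[3] i5  or  -- RAW r4
[4] i6  st  -- no-port MEM/MEM
[5] i7  ld  -- no-port MEM/MEM
[6] i8,i9  st add  -- pair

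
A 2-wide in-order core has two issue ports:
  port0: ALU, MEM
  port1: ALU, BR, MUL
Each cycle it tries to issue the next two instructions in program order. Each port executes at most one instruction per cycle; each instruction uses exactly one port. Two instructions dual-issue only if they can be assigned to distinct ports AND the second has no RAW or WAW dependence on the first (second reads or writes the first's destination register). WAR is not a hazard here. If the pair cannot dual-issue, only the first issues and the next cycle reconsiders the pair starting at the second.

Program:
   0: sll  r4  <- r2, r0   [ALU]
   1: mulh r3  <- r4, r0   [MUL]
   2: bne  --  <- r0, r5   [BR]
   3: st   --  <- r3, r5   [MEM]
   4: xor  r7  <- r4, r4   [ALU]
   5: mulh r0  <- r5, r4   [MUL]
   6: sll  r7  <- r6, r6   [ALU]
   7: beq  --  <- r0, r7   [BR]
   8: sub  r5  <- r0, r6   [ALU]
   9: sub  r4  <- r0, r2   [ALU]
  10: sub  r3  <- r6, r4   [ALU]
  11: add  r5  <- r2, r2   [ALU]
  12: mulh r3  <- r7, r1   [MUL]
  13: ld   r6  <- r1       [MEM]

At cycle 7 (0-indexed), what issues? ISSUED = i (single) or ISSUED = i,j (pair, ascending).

0. sll.ALU @i0  | RAW r4
1. mulh.MUL @i1  | no-port MUL/BR
2. bne.BR;st.MEM @i2+i3  | pair
3. xor.ALU;mulh.MUL @i4+i5  | pair
4. sll.ALU @i6  | RAW r7
5. beq.BR;sub.ALU @i7+i8  | pair
6. sub.ALU @i9  | RAW r4
7. sub.ALU;add.ALU @i10+i11  | pair
8. mulh.MUL;ld.MEM @i12+i13  | pair

ISSUED = 10,11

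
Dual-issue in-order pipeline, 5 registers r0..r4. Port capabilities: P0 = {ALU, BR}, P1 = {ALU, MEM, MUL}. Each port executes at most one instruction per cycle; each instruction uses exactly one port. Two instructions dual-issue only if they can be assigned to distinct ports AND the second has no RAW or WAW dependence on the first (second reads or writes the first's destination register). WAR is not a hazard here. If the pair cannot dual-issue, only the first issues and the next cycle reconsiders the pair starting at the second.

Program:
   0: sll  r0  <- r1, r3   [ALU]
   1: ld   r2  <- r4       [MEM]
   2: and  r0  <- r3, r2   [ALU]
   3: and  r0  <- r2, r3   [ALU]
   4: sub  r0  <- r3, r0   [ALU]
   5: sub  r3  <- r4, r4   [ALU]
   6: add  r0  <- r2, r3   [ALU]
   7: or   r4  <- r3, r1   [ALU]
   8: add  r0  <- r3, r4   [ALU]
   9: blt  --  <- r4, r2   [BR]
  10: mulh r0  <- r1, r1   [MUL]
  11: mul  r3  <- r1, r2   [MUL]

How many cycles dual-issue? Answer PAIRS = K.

PAIRS = 4

#0 head=0: sll ld i0&i1 2-wide
#1 head=2: and i2 WAW r0
#2 head=3: and i3 RAW+WAW r0
#3 head=4: sub sub i4&i5 2-wide
#4 head=6: add or i6&i7 2-wide
#5 head=8: add blt i8&i9 2-wide
#6 head=10: mulh i10 no-port MUL/MUL
#7 head=11: mul i11 tail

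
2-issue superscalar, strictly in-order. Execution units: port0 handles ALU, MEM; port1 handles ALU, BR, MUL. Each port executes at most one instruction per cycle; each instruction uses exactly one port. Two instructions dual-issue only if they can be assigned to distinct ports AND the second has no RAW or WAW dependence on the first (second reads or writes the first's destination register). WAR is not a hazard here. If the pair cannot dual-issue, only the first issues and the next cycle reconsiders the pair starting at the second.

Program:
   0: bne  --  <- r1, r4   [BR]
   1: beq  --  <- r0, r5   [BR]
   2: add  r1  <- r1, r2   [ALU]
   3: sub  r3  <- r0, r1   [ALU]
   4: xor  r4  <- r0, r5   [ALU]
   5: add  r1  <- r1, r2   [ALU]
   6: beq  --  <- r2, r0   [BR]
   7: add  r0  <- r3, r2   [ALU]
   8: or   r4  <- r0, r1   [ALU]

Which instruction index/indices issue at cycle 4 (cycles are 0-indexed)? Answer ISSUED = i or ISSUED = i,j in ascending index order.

0. bne @i0  | no-port BR/BR
1. beq add @i1,i2  | pair
2. sub xor @i3,i4  | pair
3. add beq @i5,i6  | pair
4. add @i7  | RAW r0
5. or @i8  | tail

ISSUED = 7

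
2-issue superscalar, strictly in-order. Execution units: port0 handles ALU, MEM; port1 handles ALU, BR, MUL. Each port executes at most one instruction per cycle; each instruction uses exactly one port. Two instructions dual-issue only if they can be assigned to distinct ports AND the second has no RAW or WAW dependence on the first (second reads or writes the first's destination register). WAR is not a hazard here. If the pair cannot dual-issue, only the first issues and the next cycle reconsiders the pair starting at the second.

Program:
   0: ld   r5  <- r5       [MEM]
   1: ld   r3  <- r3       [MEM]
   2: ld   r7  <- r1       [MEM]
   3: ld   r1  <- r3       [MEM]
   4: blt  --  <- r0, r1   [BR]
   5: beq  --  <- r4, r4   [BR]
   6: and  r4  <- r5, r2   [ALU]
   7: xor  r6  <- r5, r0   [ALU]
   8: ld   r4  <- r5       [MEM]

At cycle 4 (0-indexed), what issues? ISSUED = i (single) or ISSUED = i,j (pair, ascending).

0. ld @i0  | no-port MEM/MEM
1. ld @i1  | no-port MEM/MEM
2. ld @i2  | no-port MEM/MEM
3. ld @i3  | RAW r1
4. blt @i4  | no-port BR/BR
5. beq and @i5/i6  | 2-wide
6. xor ld @i7/i8  | 2-wide

ISSUED = 4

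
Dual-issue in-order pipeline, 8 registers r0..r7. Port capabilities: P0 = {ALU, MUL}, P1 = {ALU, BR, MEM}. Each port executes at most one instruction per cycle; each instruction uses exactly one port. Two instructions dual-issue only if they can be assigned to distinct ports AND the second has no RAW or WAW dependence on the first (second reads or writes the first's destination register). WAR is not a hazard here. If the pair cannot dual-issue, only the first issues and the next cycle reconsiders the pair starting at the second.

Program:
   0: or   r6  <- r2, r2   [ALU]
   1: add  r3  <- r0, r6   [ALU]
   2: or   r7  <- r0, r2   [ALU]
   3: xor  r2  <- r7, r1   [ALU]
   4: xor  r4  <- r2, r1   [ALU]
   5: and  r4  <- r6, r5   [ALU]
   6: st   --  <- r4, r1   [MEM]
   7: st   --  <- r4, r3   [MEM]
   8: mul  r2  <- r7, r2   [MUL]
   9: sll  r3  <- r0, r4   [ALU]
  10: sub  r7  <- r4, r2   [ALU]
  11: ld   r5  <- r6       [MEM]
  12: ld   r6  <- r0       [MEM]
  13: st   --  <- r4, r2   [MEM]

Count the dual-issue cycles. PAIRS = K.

t=0 i0:or.ALU ; RAW r6
t=1 i1&i2:add.ALU/or.ALU ; dual
t=2 i3:xor.ALU ; RAW r2
t=3 i4:xor.ALU ; WAW r4
t=4 i5:and.ALU ; RAW r4
t=5 i6:st.MEM ; no-port MEM/MEM
t=6 i7&i8:st.MEM/mul.MUL ; dual
t=7 i9&i10:sll.ALU/sub.ALU ; dual
t=8 i11:ld.MEM ; no-port MEM/MEM
t=9 i12:ld.MEM ; no-port MEM/MEM
t=10 i13:st.MEM ; tail

PAIRS = 3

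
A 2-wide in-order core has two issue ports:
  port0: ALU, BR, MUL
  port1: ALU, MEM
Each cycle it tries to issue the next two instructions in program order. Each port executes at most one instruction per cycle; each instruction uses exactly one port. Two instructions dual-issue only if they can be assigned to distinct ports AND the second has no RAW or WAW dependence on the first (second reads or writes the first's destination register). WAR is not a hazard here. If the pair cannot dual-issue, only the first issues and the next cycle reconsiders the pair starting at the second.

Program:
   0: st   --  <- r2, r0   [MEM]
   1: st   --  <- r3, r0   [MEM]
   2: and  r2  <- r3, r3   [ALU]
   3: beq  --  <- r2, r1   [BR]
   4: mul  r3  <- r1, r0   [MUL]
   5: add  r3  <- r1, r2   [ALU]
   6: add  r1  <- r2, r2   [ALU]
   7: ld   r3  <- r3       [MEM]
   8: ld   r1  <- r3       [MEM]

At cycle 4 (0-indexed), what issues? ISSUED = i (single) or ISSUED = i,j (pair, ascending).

ISSUED = 5,6

#0 head=0: st.MEM i0 no-port MEM/MEM
#1 head=1: st.MEM+and.ALU i1+i2 pair
#2 head=3: beq.BR i3 no-port BR/MUL
#3 head=4: mul.MUL i4 WAW r3
#4 head=5: add.ALU+add.ALU i5+i6 pair
#5 head=7: ld.MEM i7 no-port MEM/MEM
#6 head=8: ld.MEM i8 tail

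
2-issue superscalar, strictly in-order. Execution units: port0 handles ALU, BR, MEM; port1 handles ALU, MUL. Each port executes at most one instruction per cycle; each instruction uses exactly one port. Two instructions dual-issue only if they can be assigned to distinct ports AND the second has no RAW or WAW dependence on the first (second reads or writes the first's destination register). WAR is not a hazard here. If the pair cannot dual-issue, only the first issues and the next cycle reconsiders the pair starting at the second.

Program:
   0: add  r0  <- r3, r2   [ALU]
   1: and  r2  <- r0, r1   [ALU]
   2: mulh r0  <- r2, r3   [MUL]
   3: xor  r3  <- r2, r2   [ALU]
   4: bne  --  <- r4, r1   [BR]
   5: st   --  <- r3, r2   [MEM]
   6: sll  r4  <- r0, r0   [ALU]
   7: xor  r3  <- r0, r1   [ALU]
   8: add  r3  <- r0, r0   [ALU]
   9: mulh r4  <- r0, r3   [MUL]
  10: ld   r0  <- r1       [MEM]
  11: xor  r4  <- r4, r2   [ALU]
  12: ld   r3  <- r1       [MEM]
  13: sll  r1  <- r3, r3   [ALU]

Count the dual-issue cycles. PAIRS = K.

PAIRS = 4

#0 head=0: add i0 RAW r0
#1 head=1: and i1 RAW r2
#2 head=2: mulh+xor i2,i3 dual
#3 head=4: bne i4 no-port BR/MEM
#4 head=5: st+sll i5,i6 dual
#5 head=7: xor i7 WAW r3
#6 head=8: add i8 RAW r3
#7 head=9: mulh+ld i9,i10 dual
#8 head=11: xor+ld i11,i12 dual
#9 head=13: sll i13 tail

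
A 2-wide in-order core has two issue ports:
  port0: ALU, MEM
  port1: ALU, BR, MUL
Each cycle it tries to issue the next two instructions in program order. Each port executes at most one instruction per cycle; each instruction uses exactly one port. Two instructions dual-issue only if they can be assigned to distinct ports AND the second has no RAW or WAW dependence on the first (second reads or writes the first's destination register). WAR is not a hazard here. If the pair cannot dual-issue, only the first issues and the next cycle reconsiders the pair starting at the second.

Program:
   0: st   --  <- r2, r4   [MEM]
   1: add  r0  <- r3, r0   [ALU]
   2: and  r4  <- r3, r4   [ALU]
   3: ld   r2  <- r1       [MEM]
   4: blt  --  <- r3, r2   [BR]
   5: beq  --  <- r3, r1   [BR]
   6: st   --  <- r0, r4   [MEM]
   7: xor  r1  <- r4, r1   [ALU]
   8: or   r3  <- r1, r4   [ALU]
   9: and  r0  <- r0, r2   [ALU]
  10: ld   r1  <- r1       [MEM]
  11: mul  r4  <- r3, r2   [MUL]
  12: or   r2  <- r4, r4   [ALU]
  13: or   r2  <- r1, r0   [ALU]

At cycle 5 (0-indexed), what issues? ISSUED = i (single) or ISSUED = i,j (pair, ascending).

ISSUED = 8,9

  cy0 -> i0,i1 (st.MEM+add.ALU) dual
  cy1 -> i2,i3 (and.ALU+ld.MEM) dual
  cy2 -> i4 (blt.BR) no-port BR/BR
  cy3 -> i5,i6 (beq.BR+st.MEM) dual
  cy4 -> i7 (xor.ALU) RAW r1
  cy5 -> i8,i9 (or.ALU+and.ALU) dual
  cy6 -> i10,i11 (ld.MEM+mul.MUL) dual
  cy7 -> i12 (or.ALU) WAW r2
  cy8 -> i13 (or.ALU) tail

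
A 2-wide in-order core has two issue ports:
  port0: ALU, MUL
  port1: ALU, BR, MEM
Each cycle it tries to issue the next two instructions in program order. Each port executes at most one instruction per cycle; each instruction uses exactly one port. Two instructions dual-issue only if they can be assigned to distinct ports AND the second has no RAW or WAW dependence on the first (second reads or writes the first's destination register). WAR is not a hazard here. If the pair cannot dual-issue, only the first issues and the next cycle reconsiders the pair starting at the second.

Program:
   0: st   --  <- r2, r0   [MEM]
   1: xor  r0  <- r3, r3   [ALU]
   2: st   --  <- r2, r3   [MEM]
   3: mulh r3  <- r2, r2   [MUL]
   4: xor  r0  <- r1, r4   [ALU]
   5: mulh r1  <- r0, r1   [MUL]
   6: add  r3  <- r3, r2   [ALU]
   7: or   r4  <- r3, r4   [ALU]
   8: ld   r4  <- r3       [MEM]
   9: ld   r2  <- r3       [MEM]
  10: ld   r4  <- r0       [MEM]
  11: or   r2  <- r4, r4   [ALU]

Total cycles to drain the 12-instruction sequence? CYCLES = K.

t=0 i0/i1:st;xor ; 2-wide
t=1 i2/i3:st;mulh ; 2-wide
t=2 i4:xor ; RAW r0
t=3 i5/i6:mulh;add ; 2-wide
t=4 i7:or ; WAW r4
t=5 i8:ld ; no-port MEM/MEM
t=6 i9:ld ; no-port MEM/MEM
t=7 i10:ld ; RAW r4
t=8 i11:or ; tail

CYCLES = 9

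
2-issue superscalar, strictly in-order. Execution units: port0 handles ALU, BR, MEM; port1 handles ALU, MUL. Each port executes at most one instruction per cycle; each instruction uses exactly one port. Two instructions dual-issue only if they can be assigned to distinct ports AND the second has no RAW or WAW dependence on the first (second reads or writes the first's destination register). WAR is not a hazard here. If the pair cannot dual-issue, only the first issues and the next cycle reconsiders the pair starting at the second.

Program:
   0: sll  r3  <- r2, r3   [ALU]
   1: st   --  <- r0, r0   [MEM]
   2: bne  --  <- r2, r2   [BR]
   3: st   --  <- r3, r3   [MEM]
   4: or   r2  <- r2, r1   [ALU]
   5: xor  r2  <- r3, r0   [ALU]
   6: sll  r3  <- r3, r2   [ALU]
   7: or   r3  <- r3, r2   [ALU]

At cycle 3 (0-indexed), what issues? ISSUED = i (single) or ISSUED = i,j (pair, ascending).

ISSUED = 5

  cy0 -> i0&i1 (sll;st) dual
  cy1 -> i2 (bne) no-port BR/MEM
  cy2 -> i3&i4 (st;or) dual
  cy3 -> i5 (xor) RAW r2
  cy4 -> i6 (sll) RAW+WAW r3
  cy5 -> i7 (or) tail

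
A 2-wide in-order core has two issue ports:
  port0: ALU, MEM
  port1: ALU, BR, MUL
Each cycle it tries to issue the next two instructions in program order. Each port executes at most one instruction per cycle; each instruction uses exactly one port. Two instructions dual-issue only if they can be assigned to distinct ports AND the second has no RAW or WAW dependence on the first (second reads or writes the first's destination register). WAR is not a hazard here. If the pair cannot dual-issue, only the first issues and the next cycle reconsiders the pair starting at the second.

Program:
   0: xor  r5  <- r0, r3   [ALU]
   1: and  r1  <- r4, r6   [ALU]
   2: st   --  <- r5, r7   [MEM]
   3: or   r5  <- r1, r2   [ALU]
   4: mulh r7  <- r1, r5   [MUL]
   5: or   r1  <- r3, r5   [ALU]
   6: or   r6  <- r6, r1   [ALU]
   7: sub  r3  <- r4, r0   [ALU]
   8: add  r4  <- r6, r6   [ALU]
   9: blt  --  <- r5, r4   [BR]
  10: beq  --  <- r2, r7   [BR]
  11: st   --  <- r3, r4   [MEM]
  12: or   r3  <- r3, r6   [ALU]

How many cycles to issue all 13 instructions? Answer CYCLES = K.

c0: i0+i1 xor/and  2-wide
c1: i2+i3 st/or  2-wide
c2: i4+i5 mulh/or  2-wide
c3: i6+i7 or/sub  2-wide
c4: i8 add  RAW r4
c5: i9 blt  no-port BR/BR
c6: i10+i11 beq/st  2-wide
c7: i12 or  tail

CYCLES = 8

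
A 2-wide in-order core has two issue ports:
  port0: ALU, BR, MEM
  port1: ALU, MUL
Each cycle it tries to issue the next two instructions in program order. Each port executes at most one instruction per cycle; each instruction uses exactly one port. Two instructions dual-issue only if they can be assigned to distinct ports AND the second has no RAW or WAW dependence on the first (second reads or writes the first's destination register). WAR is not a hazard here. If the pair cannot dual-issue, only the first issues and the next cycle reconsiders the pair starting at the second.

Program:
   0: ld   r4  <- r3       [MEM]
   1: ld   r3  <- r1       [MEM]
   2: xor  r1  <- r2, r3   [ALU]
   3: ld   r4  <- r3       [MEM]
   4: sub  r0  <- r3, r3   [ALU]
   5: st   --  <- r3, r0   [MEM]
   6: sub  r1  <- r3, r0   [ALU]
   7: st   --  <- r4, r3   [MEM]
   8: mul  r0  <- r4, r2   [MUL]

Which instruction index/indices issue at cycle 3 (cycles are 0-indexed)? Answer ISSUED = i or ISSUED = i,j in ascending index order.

ISSUED = 4

  cy0 -> i0 (ld) no-port MEM/MEM
  cy1 -> i1 (ld) RAW r3
  cy2 -> i2&i3 (xor;ld) dual
  cy3 -> i4 (sub) RAW r0
  cy4 -> i5&i6 (st;sub) dual
  cy5 -> i7&i8 (st;mul) dual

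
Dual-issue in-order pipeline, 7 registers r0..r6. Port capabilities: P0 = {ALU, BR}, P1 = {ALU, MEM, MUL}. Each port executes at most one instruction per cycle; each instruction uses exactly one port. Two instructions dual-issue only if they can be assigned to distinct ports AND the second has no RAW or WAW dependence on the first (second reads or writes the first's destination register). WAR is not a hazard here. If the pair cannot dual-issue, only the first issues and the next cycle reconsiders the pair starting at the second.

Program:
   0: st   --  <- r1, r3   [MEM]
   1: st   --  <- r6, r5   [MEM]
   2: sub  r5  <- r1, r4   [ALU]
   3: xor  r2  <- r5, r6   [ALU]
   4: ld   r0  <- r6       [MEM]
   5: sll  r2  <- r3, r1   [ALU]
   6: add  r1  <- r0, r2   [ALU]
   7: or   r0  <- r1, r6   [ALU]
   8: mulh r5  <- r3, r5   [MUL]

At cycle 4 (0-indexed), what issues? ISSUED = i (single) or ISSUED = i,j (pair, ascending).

ISSUED = 6

0. st @i0  | no-port MEM/MEM
1. st+sub @i1+i2  | pair
2. xor+ld @i3+i4  | pair
3. sll @i5  | RAW r2
4. add @i6  | RAW r1
5. or+mulh @i7+i8  | pair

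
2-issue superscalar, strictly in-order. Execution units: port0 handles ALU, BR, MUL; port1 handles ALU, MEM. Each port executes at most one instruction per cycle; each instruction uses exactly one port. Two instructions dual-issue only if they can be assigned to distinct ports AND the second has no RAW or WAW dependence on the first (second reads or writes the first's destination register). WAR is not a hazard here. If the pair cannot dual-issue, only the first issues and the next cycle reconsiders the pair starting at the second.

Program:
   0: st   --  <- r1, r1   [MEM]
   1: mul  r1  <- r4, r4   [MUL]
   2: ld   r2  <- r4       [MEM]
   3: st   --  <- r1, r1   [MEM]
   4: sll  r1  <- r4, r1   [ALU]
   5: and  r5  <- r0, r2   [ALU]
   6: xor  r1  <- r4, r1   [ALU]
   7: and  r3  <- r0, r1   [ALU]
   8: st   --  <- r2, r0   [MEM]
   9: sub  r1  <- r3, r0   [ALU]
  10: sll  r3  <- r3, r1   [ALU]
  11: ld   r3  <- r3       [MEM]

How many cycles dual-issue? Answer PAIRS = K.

[0] i0&i1  st mul  -- 2-wide
[1] i2  ld  -- no-port MEM/MEM
[2] i3&i4  st sll  -- 2-wide
[3] i5&i6  and xor  -- 2-wide
[4] i7&i8  and st  -- 2-wide
[5] i9  sub  -- RAW r1
[6] i10  sll  -- RAW+WAW r3
[7] i11  ld  -- tail

PAIRS = 4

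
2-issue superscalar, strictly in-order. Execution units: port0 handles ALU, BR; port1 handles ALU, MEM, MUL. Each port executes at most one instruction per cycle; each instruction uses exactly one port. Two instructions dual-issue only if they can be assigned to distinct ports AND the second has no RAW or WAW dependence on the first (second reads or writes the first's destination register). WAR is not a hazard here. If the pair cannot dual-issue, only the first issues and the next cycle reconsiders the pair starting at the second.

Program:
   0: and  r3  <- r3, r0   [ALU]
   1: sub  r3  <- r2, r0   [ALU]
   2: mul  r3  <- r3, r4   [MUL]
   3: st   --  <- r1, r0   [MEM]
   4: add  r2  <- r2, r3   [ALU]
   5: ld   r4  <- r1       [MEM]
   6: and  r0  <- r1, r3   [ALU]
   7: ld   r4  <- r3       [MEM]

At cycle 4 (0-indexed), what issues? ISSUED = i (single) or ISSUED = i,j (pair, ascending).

ISSUED = 5,6

0. and.ALU @i0  | WAW r3
1. sub.ALU @i1  | RAW+WAW r3
2. mul.MUL @i2  | no-port MUL/MEM
3. st.MEM add.ALU @i3+i4  | pair
4. ld.MEM and.ALU @i5+i6  | pair
5. ld.MEM @i7  | tail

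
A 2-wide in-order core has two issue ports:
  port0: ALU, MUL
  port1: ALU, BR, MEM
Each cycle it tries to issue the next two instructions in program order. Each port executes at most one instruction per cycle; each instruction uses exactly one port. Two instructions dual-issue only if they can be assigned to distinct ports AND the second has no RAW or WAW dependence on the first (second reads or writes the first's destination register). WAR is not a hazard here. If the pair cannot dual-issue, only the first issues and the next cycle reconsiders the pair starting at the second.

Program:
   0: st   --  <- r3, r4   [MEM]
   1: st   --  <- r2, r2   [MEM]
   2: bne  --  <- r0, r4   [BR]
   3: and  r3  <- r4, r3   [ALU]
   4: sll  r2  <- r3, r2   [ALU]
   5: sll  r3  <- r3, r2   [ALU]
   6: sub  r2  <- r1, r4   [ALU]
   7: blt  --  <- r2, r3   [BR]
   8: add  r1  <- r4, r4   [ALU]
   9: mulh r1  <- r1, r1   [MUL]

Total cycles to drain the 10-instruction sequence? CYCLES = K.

#0 head=0: st.MEM i0 no-port MEM/MEM
#1 head=1: st.MEM i1 no-port MEM/BR
#2 head=2: bne.BR;and.ALU i2+i3 2-wide
#3 head=4: sll.ALU i4 RAW r2
#4 head=5: sll.ALU;sub.ALU i5+i6 2-wide
#5 head=7: blt.BR;add.ALU i7+i8 2-wide
#6 head=9: mulh.MUL i9 tail

CYCLES = 7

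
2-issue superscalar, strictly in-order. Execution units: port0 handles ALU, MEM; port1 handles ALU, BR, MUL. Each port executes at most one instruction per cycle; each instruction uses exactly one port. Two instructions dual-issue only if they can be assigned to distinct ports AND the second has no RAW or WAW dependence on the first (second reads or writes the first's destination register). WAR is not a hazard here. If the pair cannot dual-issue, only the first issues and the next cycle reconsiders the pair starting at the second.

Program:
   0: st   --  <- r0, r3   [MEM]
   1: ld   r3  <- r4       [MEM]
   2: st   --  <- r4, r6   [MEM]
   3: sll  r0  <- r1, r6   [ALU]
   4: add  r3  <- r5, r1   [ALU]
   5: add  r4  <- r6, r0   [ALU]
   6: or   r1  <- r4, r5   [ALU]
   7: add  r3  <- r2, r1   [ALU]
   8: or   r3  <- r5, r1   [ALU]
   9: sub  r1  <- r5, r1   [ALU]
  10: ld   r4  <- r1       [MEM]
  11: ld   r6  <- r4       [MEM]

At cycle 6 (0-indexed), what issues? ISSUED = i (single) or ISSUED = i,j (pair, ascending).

ISSUED = 8,9

c0: i0 st.MEM  no-port MEM/MEM
c1: i1 ld.MEM  no-port MEM/MEM
c2: i2+i3 st.MEM/sll.ALU  pair
c3: i4+i5 add.ALU/add.ALU  pair
c4: i6 or.ALU  RAW r1
c5: i7 add.ALU  WAW r3
c6: i8+i9 or.ALU/sub.ALU  pair
c7: i10 ld.MEM  no-port MEM/MEM
c8: i11 ld.MEM  tail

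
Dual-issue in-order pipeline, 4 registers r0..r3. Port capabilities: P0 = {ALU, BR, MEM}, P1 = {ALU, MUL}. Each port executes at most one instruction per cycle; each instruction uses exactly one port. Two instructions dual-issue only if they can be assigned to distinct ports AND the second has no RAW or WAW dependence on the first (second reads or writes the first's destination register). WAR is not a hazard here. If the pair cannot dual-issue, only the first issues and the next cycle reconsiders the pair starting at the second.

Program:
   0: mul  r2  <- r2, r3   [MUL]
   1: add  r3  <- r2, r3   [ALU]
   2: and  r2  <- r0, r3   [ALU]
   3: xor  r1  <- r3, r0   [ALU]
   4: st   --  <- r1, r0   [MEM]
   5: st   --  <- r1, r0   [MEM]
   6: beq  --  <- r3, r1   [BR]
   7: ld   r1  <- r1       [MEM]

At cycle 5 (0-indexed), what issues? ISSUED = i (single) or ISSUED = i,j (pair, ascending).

0. mul @i0  | RAW r2
1. add @i1  | RAW r3
2. and xor @i2,i3  | 2-wide
3. st @i4  | no-port MEM/MEM
4. st @i5  | no-port MEM/BR
5. beq @i6  | no-port BR/MEM
6. ld @i7  | tail

ISSUED = 6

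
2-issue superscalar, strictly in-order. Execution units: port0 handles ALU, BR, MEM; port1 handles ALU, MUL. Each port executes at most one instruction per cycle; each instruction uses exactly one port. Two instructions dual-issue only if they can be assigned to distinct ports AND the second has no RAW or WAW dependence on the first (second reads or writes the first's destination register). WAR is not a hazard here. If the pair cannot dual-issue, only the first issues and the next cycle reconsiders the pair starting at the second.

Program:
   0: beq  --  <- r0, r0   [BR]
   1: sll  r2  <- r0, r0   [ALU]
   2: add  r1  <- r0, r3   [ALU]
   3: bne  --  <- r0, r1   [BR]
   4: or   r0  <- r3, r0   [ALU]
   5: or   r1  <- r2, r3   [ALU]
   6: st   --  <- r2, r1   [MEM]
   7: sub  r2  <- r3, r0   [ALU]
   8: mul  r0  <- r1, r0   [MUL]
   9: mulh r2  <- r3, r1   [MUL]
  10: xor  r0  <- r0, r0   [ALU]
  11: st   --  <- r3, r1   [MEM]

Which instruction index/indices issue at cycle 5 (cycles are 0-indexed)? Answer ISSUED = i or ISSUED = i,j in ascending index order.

ISSUED = 8

t=0 i0&i1:beq.BR sll.ALU ; pair
t=1 i2:add.ALU ; RAW r1
t=2 i3&i4:bne.BR or.ALU ; pair
t=3 i5:or.ALU ; RAW r1
t=4 i6&i7:st.MEM sub.ALU ; pair
t=5 i8:mul.MUL ; no-port MUL/MUL
t=6 i9&i10:mulh.MUL xor.ALU ; pair
t=7 i11:st.MEM ; tail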